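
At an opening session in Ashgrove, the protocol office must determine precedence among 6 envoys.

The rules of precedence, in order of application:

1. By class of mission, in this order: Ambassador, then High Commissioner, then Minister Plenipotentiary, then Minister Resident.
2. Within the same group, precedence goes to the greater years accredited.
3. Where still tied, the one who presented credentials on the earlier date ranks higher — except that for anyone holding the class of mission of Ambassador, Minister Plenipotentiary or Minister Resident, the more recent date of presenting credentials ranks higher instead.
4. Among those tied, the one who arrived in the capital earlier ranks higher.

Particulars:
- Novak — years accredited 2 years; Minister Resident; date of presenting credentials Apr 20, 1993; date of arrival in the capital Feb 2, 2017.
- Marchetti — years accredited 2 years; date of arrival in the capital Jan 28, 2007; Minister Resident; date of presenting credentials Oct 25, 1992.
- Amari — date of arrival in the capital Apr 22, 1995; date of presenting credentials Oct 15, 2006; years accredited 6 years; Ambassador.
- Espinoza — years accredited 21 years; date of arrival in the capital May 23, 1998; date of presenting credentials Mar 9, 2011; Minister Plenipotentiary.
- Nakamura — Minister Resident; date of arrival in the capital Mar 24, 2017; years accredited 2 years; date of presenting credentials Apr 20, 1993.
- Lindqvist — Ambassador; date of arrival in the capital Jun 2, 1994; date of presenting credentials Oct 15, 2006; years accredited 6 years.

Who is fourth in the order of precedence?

By class of mission: Lindqvist and Amari (Ambassador); then Espinoza (Minister Plenipotentiary); then Novak, Nakamura and Marchetti (Minister Resident).
Lindqvist and Amari both have years accredited 6 years, so the next rule applies.
Lindqvist and Amari both have date of presenting credentials Oct 15, 2006, so the next rule applies.
Among Lindqvist and Amari, by date of arrival in the capital (earlier first): Lindqvist (Jun 2, 1994) before Amari (Apr 22, 1995).
Novak, Nakamura and Marchetti all have years accredited 2 years, so the next rule applies.
Among Novak, Nakamura and Marchetti, by date of presenting credentials (later first) (reversed rule for this group): Novak and Nakamura (Apr 20, 1993) before Marchetti (Oct 25, 1992).
Among Novak and Nakamura, by date of arrival in the capital (earlier first): Novak (Feb 2, 2017) before Nakamura (Mar 24, 2017).
Order: Lindqvist, Amari, Espinoza, Novak, Nakamura, Marchetti.

Novak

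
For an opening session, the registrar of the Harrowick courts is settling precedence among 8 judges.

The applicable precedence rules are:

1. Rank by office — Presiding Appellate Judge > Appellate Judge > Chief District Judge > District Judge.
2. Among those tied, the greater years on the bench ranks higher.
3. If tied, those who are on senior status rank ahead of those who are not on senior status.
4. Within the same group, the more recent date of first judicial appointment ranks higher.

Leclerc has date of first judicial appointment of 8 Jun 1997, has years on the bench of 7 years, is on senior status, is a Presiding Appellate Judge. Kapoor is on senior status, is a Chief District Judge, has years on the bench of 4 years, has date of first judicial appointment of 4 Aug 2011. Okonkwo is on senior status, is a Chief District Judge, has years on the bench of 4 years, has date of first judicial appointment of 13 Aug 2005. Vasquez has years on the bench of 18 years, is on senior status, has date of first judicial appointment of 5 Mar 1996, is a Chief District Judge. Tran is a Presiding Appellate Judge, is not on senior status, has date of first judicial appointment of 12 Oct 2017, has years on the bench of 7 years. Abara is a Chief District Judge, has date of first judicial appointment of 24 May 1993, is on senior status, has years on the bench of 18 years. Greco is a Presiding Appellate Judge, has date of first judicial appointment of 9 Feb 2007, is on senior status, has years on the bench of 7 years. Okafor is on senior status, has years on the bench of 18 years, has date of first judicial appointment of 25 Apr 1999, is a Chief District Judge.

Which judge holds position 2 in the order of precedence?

By office: Greco, Leclerc and Tran (Presiding Appellate Judge); then Okafor, Vasquez, Abara, Kapoor and Okonkwo (Chief District Judge).
Greco, Leclerc and Tran all have years on the bench 7 years, so the next rule applies.
Among Greco, Leclerc and Tran, on senior status before not on senior status: Greco and Leclerc (on senior status) before Tran (not on senior status).
Among Greco and Leclerc, by date of first judicial appointment (later first): Greco (9 Feb 2007) before Leclerc (8 Jun 1997).
Among Okafor, Vasquez, Abara, Kapoor and Okonkwo, by years on the bench (higher first): Okafor, Vasquez and Abara (18 years) before Kapoor and Okonkwo (4 years).
Okafor, Vasquez and Abara are each on senior status, so the next rule applies.
Among Okafor, Vasquez and Abara, by date of first judicial appointment (later first): Okafor (25 Apr 1999) before Vasquez (5 Mar 1996) before Abara (24 May 1993).
Kapoor and Okonkwo are each on senior status, so the next rule applies.
Among Kapoor and Okonkwo, by date of first judicial appointment (later first): Kapoor (4 Aug 2011) before Okonkwo (13 Aug 2005).
Order: Greco, Leclerc, Tran, Okafor, Vasquez, Abara, Kapoor, Okonkwo.

Leclerc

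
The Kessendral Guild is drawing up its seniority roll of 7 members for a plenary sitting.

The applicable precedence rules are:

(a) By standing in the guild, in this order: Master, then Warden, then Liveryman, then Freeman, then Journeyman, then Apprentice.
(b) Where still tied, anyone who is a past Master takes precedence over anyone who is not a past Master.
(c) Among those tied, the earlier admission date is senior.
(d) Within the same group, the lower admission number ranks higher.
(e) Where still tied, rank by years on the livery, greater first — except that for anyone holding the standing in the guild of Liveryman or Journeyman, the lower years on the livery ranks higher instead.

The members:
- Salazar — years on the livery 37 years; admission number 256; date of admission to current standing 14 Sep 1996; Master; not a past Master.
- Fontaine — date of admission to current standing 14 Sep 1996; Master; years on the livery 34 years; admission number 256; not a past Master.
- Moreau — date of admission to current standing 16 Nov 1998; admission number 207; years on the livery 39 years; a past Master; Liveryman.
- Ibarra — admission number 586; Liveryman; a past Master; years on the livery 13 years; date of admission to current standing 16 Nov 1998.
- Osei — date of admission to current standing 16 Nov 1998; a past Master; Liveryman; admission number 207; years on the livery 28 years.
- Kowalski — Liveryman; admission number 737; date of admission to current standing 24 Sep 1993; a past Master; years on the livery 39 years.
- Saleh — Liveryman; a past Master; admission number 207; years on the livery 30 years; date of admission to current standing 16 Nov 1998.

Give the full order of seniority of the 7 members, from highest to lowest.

Salazar, Fontaine, Kowalski, Osei, Saleh, Moreau, Ibarra

By standing in the guild: Salazar and Fontaine (Master); then Kowalski, Osei, Saleh, Moreau and Ibarra (Liveryman).
Salazar and Fontaine are each not a past Master, so the next rule applies.
Salazar and Fontaine both have date of admission to current standing 14 Sep 1996, so the next rule applies.
Salazar and Fontaine both have admission number 256, so the next rule applies.
Among Salazar and Fontaine, by years on the livery (higher first): Salazar (37 years) before Fontaine (34 years).
Kowalski, Osei, Saleh, Moreau and Ibarra are each a past Master, so the next rule applies.
Among Kowalski, Osei, Saleh, Moreau and Ibarra, by date of admission to current standing (earlier first): Kowalski (24 Sep 1993) before Osei, Saleh, Moreau and Ibarra (16 Nov 1998).
Among Osei, Saleh, Moreau and Ibarra, by admission number (lower first): Osei, Saleh and Moreau (207) before Ibarra (586).
Among Osei, Saleh and Moreau, by years on the livery (lower first) (reversed rule for this group): Osei (28 years) before Saleh (30 years) before Moreau (39 years).
Full order: Salazar, Fontaine, Kowalski, Osei, Saleh, Moreau, Ibarra.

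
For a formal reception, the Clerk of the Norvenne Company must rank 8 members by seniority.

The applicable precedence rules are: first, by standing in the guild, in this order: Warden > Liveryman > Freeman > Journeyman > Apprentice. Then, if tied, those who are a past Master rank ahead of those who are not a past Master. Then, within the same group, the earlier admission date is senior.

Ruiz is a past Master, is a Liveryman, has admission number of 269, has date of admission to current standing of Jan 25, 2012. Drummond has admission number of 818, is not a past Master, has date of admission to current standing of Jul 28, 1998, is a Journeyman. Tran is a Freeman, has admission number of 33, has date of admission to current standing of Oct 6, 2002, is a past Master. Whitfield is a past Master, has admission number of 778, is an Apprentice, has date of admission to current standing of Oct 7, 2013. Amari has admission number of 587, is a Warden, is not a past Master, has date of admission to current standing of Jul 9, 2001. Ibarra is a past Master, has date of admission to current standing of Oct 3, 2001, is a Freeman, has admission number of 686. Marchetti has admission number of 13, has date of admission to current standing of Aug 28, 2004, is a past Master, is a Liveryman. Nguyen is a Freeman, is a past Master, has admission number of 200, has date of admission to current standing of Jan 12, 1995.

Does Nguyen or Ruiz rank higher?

By standing in the guild: Amari (Warden); then Marchetti and Ruiz (Liveryman); then Nguyen, Ibarra and Tran (Freeman); then Drummond (Journeyman); then Whitfield (Apprentice).
Marchetti and Ruiz are each a past Master, so the next rule applies.
Among Marchetti and Ruiz, by date of admission to current standing (earlier first): Marchetti (Aug 28, 2004) before Ruiz (Jan 25, 2012).
Nguyen, Ibarra and Tran are each a past Master, so the next rule applies.
Among Nguyen, Ibarra and Tran, by date of admission to current standing (earlier first): Nguyen (Jan 12, 1995) before Ibarra (Oct 3, 2001) before Tran (Oct 6, 2002).
So Ruiz takes precedence.

Ruiz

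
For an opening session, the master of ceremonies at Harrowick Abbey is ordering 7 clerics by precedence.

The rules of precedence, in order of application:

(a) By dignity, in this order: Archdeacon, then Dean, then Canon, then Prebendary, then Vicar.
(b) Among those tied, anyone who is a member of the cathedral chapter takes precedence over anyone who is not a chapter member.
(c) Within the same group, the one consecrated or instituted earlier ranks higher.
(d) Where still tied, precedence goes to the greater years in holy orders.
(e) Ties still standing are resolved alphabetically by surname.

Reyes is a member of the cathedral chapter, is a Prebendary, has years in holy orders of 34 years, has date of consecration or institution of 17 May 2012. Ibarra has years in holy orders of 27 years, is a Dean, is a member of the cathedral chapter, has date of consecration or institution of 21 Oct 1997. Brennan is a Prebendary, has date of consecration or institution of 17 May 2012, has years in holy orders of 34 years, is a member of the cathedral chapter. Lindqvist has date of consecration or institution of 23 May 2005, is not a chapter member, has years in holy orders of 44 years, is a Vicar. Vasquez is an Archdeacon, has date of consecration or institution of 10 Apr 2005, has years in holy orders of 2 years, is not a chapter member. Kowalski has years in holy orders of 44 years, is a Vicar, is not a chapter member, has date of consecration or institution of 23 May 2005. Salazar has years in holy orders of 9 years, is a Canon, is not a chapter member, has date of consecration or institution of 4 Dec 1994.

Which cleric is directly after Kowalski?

Lindqvist

By dignity: Vasquez (Archdeacon); then Ibarra (Dean); then Salazar (Canon); then Brennan and Reyes (Prebendary); then Kowalski and Lindqvist (Vicar).
Brennan and Reyes are each a member of the cathedral chapter, so the next rule applies.
Brennan and Reyes both have date of consecration or institution 17 May 2012, so the next rule applies.
Brennan and Reyes both have years in holy orders 34 years, so the next rule applies.
Among Brennan and Reyes, alphabetically by surname: Brennan before Reyes.
Kowalski and Lindqvist are each not a chapter member, so the next rule applies.
Kowalski and Lindqvist both have date of consecration or institution 23 May 2005, so the next rule applies.
Kowalski and Lindqvist both have years in holy orders 44 years, so the next rule applies.
Among Kowalski and Lindqvist, alphabetically by surname: Kowalski before Lindqvist.
Order: Vasquez, Ibarra, Salazar, Brennan, Reyes, Kowalski, Lindqvist.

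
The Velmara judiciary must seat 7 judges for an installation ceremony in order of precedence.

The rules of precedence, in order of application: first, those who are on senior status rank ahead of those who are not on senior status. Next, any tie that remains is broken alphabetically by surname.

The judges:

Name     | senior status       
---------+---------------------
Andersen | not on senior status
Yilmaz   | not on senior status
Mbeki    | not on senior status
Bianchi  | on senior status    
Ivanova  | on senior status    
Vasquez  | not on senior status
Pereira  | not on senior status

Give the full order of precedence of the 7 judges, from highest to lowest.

By the first rule: Bianchi and Ivanova (both on senior status); then Andersen, Mbeki, Pereira, Vasquez and Yilmaz (each not on senior status).
Among Bianchi and Ivanova, alphabetically by surname: Bianchi before Ivanova.
Among Andersen, Mbeki, Pereira, Vasquez and Yilmaz, alphabetically by surname: Andersen before Mbeki before Pereira before Vasquez before Yilmaz.
Full order: Bianchi, Ivanova, Andersen, Mbeki, Pereira, Vasquez, Yilmaz.

Bianchi, Ivanova, Andersen, Mbeki, Pereira, Vasquez, Yilmaz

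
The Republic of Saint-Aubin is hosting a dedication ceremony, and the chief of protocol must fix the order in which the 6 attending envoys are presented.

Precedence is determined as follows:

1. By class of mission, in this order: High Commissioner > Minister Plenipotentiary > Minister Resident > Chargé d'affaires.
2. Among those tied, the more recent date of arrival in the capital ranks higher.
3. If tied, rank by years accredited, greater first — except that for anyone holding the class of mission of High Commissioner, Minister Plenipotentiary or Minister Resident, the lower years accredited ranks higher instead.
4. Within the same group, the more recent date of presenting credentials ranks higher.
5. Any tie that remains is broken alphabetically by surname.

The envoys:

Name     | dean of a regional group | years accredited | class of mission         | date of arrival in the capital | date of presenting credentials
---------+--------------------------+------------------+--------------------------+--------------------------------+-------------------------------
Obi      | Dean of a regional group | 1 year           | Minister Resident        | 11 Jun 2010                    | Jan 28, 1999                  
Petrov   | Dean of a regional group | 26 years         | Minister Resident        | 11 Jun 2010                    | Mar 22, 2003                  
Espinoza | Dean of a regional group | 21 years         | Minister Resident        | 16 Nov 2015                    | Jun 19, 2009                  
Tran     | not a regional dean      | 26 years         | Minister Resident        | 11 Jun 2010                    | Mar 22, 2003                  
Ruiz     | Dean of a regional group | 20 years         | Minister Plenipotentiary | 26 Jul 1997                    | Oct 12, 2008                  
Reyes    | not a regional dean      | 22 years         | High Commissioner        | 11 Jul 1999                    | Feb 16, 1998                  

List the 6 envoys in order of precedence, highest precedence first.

Reyes, Ruiz, Espinoza, Obi, Petrov, Tran

By class of mission: Reyes (High Commissioner); then Ruiz (Minister Plenipotentiary); then Espinoza, Obi, Petrov and Tran (Minister Resident).
Among Espinoza, Obi, Petrov and Tran, by date of arrival in the capital (later first): Espinoza (16 Nov 2015) before Obi, Petrov and Tran (11 Jun 2010).
Among Obi, Petrov and Tran, by years accredited (lower first) (reversed rule for this group): Obi (1 year) before Petrov and Tran (26 years).
Petrov and Tran both have date of presenting credentials Mar 22, 2003, so the next rule applies.
Among Petrov and Tran, alphabetically by surname: Petrov before Tran.
Full order: Reyes, Ruiz, Espinoza, Obi, Petrov, Tran.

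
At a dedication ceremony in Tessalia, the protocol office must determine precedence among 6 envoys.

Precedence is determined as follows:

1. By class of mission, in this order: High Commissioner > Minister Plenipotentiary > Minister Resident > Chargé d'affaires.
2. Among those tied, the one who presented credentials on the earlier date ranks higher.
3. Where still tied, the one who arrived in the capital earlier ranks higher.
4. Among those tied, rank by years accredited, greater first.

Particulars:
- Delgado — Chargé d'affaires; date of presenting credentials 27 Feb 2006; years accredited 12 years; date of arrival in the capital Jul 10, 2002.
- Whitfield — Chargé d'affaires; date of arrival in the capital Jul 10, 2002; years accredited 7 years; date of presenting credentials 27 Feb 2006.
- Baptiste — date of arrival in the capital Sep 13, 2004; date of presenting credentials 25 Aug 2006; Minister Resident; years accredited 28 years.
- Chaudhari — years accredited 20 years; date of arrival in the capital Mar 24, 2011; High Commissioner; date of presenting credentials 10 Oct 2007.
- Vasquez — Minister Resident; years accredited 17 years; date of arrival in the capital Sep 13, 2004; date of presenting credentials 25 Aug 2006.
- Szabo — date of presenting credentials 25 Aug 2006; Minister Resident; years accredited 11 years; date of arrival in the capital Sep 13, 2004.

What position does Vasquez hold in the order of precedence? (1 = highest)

3

By class of mission: Chaudhari (High Commissioner); then Baptiste, Vasquez and Szabo (Minister Resident); then Delgado and Whitfield (Chargé d'affaires).
Baptiste, Vasquez and Szabo all have date of presenting credentials 25 Aug 2006, so the next rule applies.
Baptiste, Vasquez and Szabo all have date of arrival in the capital Sep 13, 2004, so the next rule applies.
Among Baptiste, Vasquez and Szabo, by years accredited (higher first): Baptiste (28 years) before Vasquez (17 years) before Szabo (11 years).
Delgado and Whitfield both have date of presenting credentials 27 Feb 2006, so the next rule applies.
Delgado and Whitfield both have date of arrival in the capital Jul 10, 2002, so the next rule applies.
Among Delgado and Whitfield, by years accredited (higher first): Delgado (12 years) before Whitfield (7 years).
Order: Chaudhari, Baptiste, Vasquez, Szabo, Delgado, Whitfield. So position 3.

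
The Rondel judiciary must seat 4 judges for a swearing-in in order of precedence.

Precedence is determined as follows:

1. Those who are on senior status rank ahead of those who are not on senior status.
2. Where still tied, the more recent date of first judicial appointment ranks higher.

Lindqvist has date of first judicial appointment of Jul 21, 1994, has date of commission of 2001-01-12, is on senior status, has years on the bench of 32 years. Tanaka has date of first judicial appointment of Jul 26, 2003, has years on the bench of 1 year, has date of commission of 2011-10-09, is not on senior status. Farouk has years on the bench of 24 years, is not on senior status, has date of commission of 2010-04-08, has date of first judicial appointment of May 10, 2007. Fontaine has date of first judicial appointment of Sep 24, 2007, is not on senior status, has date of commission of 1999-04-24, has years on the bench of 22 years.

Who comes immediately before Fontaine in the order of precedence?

By the first rule: Lindqvist (on senior status); then Fontaine, Farouk and Tanaka (each not on senior status).
Among Fontaine, Farouk and Tanaka, by date of first judicial appointment (later first): Fontaine (Sep 24, 2007) before Farouk (May 10, 2007) before Tanaka (Jul 26, 2003).
Order: Lindqvist, Fontaine, Farouk, Tanaka.

Lindqvist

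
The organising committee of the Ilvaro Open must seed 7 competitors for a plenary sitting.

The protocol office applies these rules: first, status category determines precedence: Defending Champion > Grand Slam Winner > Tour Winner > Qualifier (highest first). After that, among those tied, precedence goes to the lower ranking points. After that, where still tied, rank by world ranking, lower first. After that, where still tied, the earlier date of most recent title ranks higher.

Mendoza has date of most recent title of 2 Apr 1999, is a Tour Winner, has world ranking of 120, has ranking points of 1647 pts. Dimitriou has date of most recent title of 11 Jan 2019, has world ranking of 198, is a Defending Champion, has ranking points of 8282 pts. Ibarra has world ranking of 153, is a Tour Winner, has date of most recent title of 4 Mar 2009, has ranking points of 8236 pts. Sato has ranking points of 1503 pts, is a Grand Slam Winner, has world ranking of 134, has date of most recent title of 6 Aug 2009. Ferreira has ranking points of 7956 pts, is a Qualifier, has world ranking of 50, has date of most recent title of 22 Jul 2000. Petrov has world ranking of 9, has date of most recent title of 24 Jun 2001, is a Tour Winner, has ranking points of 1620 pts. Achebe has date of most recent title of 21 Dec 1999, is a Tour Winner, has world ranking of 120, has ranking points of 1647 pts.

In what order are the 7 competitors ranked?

By status category: Dimitriou (Defending Champion); then Sato (Grand Slam Winner); then Petrov, Mendoza, Achebe and Ibarra (Tour Winner); then Ferreira (Qualifier).
Among Petrov, Mendoza, Achebe and Ibarra, by ranking points (lower first): Petrov (1620 pts) before Mendoza and Achebe (1647 pts) before Ibarra (8236 pts).
Mendoza and Achebe both have world ranking 120, so the next rule applies.
Among Mendoza and Achebe, by date of most recent title (earlier first): Mendoza (2 Apr 1999) before Achebe (21 Dec 1999).
Full order: Dimitriou, Sato, Petrov, Mendoza, Achebe, Ibarra, Ferreira.

Dimitriou, Sato, Petrov, Mendoza, Achebe, Ibarra, Ferreira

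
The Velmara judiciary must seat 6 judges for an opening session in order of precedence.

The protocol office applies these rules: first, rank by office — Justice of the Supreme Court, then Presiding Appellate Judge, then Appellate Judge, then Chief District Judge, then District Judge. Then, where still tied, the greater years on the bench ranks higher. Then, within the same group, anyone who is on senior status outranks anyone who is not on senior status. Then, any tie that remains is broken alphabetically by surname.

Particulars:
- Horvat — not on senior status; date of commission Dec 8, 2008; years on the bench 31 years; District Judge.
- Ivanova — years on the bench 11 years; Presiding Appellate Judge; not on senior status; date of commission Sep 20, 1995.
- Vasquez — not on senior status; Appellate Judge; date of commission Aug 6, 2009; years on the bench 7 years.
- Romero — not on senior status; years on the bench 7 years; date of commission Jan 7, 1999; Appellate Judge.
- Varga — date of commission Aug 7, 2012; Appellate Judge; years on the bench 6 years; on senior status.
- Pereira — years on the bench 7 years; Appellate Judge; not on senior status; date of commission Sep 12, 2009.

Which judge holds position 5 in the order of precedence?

By office: Ivanova (Presiding Appellate Judge); then Pereira, Romero, Vasquez and Varga (Appellate Judge); then Horvat (District Judge).
Among Pereira, Romero, Vasquez and Varga, by years on the bench (higher first): Pereira, Romero and Vasquez (7 years) before Varga (6 years).
Pereira, Romero and Vasquez are each not on senior status, so the next rule applies.
Among Pereira, Romero and Vasquez, alphabetically by surname: Pereira before Romero before Vasquez.
Order: Ivanova, Pereira, Romero, Vasquez, Varga, Horvat.

Varga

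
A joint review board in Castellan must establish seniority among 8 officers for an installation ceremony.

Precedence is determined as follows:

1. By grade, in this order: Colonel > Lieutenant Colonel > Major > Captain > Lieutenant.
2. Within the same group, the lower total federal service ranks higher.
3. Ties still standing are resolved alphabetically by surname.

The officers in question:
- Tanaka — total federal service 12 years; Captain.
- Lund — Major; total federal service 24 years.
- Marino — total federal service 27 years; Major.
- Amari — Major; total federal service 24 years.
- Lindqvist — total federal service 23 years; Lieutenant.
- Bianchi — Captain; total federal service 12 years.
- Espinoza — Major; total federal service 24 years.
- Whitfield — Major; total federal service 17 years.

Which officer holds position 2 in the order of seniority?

Amari

By grade: Whitfield, Amari, Espinoza, Lund and Marino (Major); then Bianchi and Tanaka (Captain); then Lindqvist (Lieutenant).
Among Whitfield, Amari, Espinoza, Lund and Marino, by total federal service (lower first): Whitfield (17 years) before Amari, Espinoza and Lund (24 years) before Marino (27 years).
Among Amari, Espinoza and Lund, alphabetically by surname: Amari before Espinoza before Lund.
Bianchi and Tanaka both have total federal service 12 years, so the next rule applies.
Among Bianchi and Tanaka, alphabetically by surname: Bianchi before Tanaka.
Order: Whitfield, Amari, Espinoza, Lund, Marino, Bianchi, Tanaka, Lindqvist.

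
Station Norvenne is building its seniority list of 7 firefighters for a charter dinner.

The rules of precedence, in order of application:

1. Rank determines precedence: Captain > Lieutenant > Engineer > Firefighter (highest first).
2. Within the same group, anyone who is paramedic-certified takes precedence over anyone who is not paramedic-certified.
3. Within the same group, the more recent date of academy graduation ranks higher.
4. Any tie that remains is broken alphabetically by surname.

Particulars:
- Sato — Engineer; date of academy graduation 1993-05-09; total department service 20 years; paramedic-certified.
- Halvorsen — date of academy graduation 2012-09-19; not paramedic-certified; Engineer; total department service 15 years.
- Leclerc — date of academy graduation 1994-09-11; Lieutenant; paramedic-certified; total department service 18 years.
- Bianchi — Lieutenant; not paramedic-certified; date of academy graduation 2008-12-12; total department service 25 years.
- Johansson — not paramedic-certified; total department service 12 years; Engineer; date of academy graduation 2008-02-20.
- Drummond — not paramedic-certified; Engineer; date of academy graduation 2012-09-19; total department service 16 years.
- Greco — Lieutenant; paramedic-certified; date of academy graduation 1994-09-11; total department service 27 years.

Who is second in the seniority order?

Leclerc

By rank: Greco, Leclerc and Bianchi (Lieutenant); then Sato, Drummond, Halvorsen and Johansson (Engineer).
Among Greco, Leclerc and Bianchi, paramedic-certified before not paramedic-certified: Greco and Leclerc (paramedic-certified) before Bianchi (not paramedic-certified).
Greco and Leclerc both have date of academy graduation 1994-09-11, so the next rule applies.
Among Greco and Leclerc, alphabetically by surname: Greco before Leclerc.
Among Sato, Drummond, Halvorsen and Johansson, paramedic-certified before not paramedic-certified: Sato (paramedic-certified) before Drummond, Halvorsen and Johansson (not paramedic-certified).
Among Drummond, Halvorsen and Johansson, by date of academy graduation (later first): Drummond and Halvorsen (2012-09-19) before Johansson (2008-02-20).
Among Drummond and Halvorsen, alphabetically by surname: Drummond before Halvorsen.
Order: Greco, Leclerc, Bianchi, Sato, Drummond, Halvorsen, Johansson.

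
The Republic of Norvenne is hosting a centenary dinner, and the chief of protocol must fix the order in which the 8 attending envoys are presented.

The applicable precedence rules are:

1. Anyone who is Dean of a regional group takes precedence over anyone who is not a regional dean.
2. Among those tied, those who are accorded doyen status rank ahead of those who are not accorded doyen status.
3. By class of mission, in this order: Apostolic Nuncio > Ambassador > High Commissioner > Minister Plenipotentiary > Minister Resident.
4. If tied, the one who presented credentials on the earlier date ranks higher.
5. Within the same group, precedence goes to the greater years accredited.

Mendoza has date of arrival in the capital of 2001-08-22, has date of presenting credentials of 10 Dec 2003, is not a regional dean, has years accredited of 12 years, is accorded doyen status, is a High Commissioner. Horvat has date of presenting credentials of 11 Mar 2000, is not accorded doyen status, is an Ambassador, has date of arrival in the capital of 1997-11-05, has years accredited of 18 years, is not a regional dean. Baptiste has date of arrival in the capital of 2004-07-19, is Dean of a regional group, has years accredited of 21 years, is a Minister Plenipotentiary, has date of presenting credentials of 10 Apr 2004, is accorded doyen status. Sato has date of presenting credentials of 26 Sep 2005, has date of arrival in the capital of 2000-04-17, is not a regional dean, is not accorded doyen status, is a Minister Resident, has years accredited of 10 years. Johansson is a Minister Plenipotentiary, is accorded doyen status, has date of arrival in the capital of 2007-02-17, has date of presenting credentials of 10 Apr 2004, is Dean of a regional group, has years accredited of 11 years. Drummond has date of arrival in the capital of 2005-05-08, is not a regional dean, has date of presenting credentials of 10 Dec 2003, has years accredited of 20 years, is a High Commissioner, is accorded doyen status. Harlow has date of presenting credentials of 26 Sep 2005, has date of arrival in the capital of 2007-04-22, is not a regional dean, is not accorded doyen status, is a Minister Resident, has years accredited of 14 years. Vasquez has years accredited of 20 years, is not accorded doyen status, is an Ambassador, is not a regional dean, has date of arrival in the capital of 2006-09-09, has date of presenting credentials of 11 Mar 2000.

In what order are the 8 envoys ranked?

Baptiste, Johansson, Drummond, Mendoza, Vasquez, Horvat, Harlow, Sato

By the first rule: Baptiste and Johansson (both Dean of a regional group); then Drummond, Mendoza, Vasquez, Horvat, Harlow and Sato (each not a regional dean).
Baptiste and Johansson are each accorded doyen status, so the next rule applies.
Baptiste and Johansson are each Minister Plenipotentiary, so the next rule applies.
Baptiste and Johansson both have date of presenting credentials 10 Apr 2004, so the next rule applies.
Among Baptiste and Johansson, by years accredited (higher first): Baptiste (21 years) before Johansson (11 years).
Among Drummond, Mendoza, Vasquez, Horvat, Harlow and Sato, accorded doyen status before not accorded doyen status: Drummond and Mendoza (accorded doyen status) before Vasquez, Horvat, Harlow and Sato (not accorded doyen status).
Drummond and Mendoza are each High Commissioner, so the next rule applies.
Drummond and Mendoza both have date of presenting credentials 10 Dec 2003, so the next rule applies.
Among Drummond and Mendoza, by years accredited (higher first): Drummond (20 years) before Mendoza (12 years).
Among Vasquez, Horvat, Harlow and Sato, by class of mission: Vasquez and Horvat (Ambassador) before Harlow and Sato (Minister Resident).
Vasquez and Horvat both have date of presenting credentials 11 Mar 2000, so the next rule applies.
Among Vasquez and Horvat, by years accredited (higher first): Vasquez (20 years) before Horvat (18 years).
Harlow and Sato both have date of presenting credentials 26 Sep 2005, so the next rule applies.
Among Harlow and Sato, by years accredited (higher first): Harlow (14 years) before Sato (10 years).
Full order: Baptiste, Johansson, Drummond, Mendoza, Vasquez, Horvat, Harlow, Sato.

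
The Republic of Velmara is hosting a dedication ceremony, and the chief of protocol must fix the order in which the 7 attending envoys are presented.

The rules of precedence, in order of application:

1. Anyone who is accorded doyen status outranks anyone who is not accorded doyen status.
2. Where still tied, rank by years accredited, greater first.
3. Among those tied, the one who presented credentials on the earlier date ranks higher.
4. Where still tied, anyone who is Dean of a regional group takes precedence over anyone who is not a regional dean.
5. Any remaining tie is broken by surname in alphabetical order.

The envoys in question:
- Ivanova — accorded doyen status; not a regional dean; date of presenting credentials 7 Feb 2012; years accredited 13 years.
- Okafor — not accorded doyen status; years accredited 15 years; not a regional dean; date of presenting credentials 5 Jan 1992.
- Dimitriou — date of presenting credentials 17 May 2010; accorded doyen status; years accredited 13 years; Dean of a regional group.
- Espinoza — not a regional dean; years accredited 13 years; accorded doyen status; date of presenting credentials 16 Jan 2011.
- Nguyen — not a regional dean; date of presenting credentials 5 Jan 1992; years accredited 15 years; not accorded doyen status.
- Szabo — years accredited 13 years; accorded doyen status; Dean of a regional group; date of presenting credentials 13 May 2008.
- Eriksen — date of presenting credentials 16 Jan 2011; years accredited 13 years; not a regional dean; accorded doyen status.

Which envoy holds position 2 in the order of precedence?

By the first rule: Szabo, Dimitriou, Eriksen, Espinoza and Ivanova (each accorded doyen status); then Nguyen and Okafor (both not accorded doyen status).
Szabo, Dimitriou, Eriksen, Espinoza and Ivanova all have years accredited 13 years, so the next rule applies.
Among Szabo, Dimitriou, Eriksen, Espinoza and Ivanova, by date of presenting credentials (earlier first): Szabo (13 May 2008) before Dimitriou (17 May 2010) before Eriksen and Espinoza (16 Jan 2011) before Ivanova (7 Feb 2012).
Eriksen and Espinoza are each not a regional dean, so the next rule applies.
Among Eriksen and Espinoza, alphabetically by surname: Eriksen before Espinoza.
Nguyen and Okafor both have years accredited 15 years, so the next rule applies.
Nguyen and Okafor both have date of presenting credentials 5 Jan 1992, so the next rule applies.
Nguyen and Okafor are each not a regional dean, so the next rule applies.
Among Nguyen and Okafor, alphabetically by surname: Nguyen before Okafor.
Order: Szabo, Dimitriou, Eriksen, Espinoza, Ivanova, Nguyen, Okafor.

Dimitriou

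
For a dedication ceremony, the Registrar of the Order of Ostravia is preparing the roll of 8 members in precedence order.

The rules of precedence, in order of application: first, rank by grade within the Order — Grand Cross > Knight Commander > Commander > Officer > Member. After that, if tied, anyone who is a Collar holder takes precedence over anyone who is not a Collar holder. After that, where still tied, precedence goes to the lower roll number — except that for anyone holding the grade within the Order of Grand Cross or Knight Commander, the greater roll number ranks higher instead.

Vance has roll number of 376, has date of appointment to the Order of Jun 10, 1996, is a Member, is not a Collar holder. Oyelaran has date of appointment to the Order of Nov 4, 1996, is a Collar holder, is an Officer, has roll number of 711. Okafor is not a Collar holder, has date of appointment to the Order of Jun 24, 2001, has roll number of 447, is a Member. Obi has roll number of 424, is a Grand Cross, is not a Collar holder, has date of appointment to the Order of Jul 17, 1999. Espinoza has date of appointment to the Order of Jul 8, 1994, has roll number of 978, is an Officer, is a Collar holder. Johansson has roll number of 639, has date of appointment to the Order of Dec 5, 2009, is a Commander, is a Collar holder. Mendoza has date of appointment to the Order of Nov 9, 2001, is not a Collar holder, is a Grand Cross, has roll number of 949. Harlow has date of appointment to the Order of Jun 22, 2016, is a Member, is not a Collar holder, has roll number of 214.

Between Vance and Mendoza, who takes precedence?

Mendoza

By grade within the Order: Mendoza and Obi (Grand Cross); then Johansson (Commander); then Oyelaran and Espinoza (Officer); then Harlow, Vance and Okafor (Member).
Mendoza and Obi are each not a Collar holder, so the next rule applies.
Among Mendoza and Obi, by roll number (higher first) (reversed rule for this group): Mendoza (949) before Obi (424).
Oyelaran and Espinoza are each a Collar holder, so the next rule applies.
Among Oyelaran and Espinoza, by roll number (lower first): Oyelaran (711) before Espinoza (978).
Harlow, Vance and Okafor are each not a Collar holder, so the next rule applies.
Among Harlow, Vance and Okafor, by roll number (lower first): Harlow (214) before Vance (376) before Okafor (447).
So Mendoza takes precedence.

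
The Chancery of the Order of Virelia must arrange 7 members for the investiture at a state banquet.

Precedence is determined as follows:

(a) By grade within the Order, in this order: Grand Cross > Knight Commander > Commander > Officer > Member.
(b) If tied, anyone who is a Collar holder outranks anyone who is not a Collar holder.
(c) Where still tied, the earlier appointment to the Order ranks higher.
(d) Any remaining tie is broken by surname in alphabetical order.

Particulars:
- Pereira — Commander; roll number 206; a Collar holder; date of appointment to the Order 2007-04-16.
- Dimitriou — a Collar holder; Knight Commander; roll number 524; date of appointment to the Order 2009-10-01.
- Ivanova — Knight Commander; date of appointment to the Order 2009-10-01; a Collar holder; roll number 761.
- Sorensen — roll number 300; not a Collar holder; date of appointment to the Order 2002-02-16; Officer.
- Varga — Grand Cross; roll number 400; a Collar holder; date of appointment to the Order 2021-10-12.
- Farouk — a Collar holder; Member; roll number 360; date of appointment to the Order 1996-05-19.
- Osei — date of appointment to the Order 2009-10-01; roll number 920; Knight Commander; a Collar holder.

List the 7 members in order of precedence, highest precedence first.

Varga, Dimitriou, Ivanova, Osei, Pereira, Sorensen, Farouk

By grade within the Order: Varga (Grand Cross); then Dimitriou, Ivanova and Osei (Knight Commander); then Pereira (Commander); then Sorensen (Officer); then Farouk (Member).
Dimitriou, Ivanova and Osei are each a Collar holder, so the next rule applies.
Dimitriou, Ivanova and Osei all have date of appointment to the Order 2009-10-01, so the next rule applies.
Among Dimitriou, Ivanova and Osei, alphabetically by surname: Dimitriou before Ivanova before Osei.
Full order: Varga, Dimitriou, Ivanova, Osei, Pereira, Sorensen, Farouk.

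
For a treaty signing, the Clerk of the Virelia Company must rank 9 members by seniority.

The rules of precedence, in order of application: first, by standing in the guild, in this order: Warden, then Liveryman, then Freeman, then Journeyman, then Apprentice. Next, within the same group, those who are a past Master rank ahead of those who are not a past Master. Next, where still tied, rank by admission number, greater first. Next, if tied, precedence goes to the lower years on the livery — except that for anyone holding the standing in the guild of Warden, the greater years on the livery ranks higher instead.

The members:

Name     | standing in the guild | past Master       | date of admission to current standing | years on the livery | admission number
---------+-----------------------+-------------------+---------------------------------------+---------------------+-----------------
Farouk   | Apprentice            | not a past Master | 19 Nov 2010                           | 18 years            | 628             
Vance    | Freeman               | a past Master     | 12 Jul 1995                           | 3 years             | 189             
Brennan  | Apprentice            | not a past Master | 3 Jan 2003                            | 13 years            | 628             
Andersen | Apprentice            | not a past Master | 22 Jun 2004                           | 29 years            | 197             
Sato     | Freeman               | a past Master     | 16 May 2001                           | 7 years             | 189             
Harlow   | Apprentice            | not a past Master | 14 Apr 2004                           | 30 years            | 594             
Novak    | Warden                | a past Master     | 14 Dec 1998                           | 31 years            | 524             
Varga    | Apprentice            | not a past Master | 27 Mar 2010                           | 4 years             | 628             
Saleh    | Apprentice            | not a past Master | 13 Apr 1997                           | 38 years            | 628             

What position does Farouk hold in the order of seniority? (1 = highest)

By standing in the guild: Novak (Warden); then Vance and Sato (Freeman); then Varga, Brennan, Farouk, Saleh, Harlow and Andersen (Apprentice).
Vance and Sato are each a past Master, so the next rule applies.
Vance and Sato both have admission number 189, so the next rule applies.
Among Vance and Sato, by years on the livery (lower first): Vance (3 years) before Sato (7 years).
Varga, Brennan, Farouk, Saleh, Harlow and Andersen are each not a past Master, so the next rule applies.
Among Varga, Brennan, Farouk, Saleh, Harlow and Andersen, by admission number (higher first): Varga, Brennan, Farouk and Saleh (628) before Harlow (594) before Andersen (197).
Among Varga, Brennan, Farouk and Saleh, by years on the livery (lower first): Varga (4 years) before Brennan (13 years) before Farouk (18 years) before Saleh (38 years).
Order: Novak, Vance, Sato, Varga, Brennan, Farouk, Saleh, Harlow, Andersen. So position 6.

6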